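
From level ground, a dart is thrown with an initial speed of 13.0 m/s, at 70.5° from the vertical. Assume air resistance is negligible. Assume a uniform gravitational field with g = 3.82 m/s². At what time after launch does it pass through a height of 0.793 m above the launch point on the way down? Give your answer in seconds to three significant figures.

Resolve: vₓ = 13.00 sin 70.5° = 12.25 m/s and v_y0 = 13.00 cos 70.5° = 4.339 m/s.
Require v_y0 t − ½ g t² = 0.793, i.e. 1.910 t² − 4.339 t + 0.793 = 0.
t = [4.339 ± √(4.339² − 2·3.82·0.793)] / 3.82 = (4.339 ± 3.574) / 3.82, so t = 0.2004 s or t = 2.072 s.
The descending-branch root is 2.072 s.

2.07 s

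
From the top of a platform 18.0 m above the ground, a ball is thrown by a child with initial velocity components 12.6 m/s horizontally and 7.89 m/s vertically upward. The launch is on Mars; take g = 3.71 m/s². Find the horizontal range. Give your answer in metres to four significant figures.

Vertical motion (up positive, ground at y = 0): 1.855 t² − (7.890) t − 18.0 = 0, so t = (7.890 + √(7.890² + 2·3.71·18.0)) / 3.71 = (7.890 + 13.99) / 3.71 = 5.898 s.
Horizontal distance: R = vₓ t = 12.60 × 5.898 = 74.32 m.

74.32 m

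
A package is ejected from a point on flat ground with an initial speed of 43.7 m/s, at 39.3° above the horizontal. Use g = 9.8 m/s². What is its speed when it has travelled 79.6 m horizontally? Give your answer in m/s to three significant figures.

34.1 m/s

Horizontal component vₓ = 43.70 cos 39.3° = 33.82 m/s; vertical v_y0 = 43.70 sin 39.3° = 27.68 m/s.
x = vₓ t ⇒ t = 79.6/33.82 = 2.354 s.
Vertical velocity there: v_y = v_y0 − g t = 27.68 − 9.80 × 2.354 = 4.611 m/s.
Speed: √(vₓ² + v_y²) = √(33.82² + 4.611²) = 34.13 m/s.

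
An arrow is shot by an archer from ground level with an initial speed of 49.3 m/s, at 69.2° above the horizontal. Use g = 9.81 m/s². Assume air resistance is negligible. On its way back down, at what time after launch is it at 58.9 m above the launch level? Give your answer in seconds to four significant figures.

7.870 s

Components: vₓ = 49.30 cos 69.2° = 17.51 m/s, v_y0 = 49.30 sin 69.2° = 46.09 m/s.
Set y = v_y0 t − ½ g t² = 58.9: 4.905 t² − 46.09 t + 58.9 = 0.
t = [46.09 ± √(46.09² − 2·9.81·58.9)] / 9.81 = (46.09 ± 31.12) / 9.81, so t = 1.526 s or t = 7.870 s.
The descending-branch root is 7.870 s.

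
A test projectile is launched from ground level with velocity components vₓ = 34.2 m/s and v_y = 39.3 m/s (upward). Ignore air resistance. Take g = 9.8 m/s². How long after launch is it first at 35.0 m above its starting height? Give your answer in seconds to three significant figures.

1.02 s

Set y = v_y0 t − ½ g t² = 35.0: 4.900 t² − 39.30 t + 35.0 = 0.
t = [39.30 ± √(39.30² − 2·9.80·35.0)] / 9.80 = (39.30 ± 29.30) / 9.80, so t = 1.020 s or t = 7.000 s.
The first (ascending) time is 1.020 s.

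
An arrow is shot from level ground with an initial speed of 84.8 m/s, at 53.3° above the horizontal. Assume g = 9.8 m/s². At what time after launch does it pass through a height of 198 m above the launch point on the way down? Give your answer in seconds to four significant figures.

9.717 s

Components: vₓ = 84.80 cos 53.3° = 50.68 m/s, v_y0 = 84.80 sin 53.3° = 67.99 m/s.
Set y = v_y0 t − ½ g t² = 198: 4.900 t² − 67.99 t + 198 = 0.
t = [67.99 ± √(67.99² − 2·9.80·198)] / 9.80 = (67.99 ± 27.24) / 9.80, so t = 4.158 s or t = 9.717 s.
The descending-branch root is 9.717 s.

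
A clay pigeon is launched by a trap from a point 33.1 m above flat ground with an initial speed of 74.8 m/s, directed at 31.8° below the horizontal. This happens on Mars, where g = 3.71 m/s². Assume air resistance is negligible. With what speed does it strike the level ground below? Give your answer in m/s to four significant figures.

76.42 m/s

Horizontal component vₓ = 74.80 cos 31.8° = 63.57 m/s; vertical v_y0 = −39.42 m/s (downward).
The projectile lands when y = 33.1 + (−39.42) t − ½·3.71·t² = 0. Positive root: t = (−39.42 + √(39.42² + 2·3.71·33.1)) / 3.71 = (−39.42 + 42.42) / 3.71 = 0.8090 s.
Vertical velocity at impact: v_y = v_y0 − g t = −39.42 − 3.71 × 0.8090 = −42.42 m/s.
Speed: |v| = √(vₓ² + v_y²) = √(63.57² + 42.42²) = 76.42 m/s.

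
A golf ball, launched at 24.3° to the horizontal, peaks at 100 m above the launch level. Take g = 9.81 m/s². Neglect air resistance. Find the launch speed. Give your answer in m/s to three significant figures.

108 m/s

At the peak v_y = 0, so v_y0 = √(2gH) = √(2 × 9.81 × 100) = 44.29 m/s.
v_y0 = v₀ sin θ ⇒ v₀ = 44.29 / sin 24.3° = 107.6 m/s.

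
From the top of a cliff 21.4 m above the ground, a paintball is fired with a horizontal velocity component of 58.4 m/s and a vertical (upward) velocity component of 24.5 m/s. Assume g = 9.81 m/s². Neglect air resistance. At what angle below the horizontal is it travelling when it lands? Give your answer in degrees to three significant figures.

The projectile lands when y = 21.4 + (24.50) t − ½·9.81·t² = 0. Positive root: t = (24.50 + √(24.50² + 2·9.81·21.4)) / 9.81 = (24.50 + 31.94) / 9.81 = 5.753 s.
At impact: v_y = v_y0 − g t = −31.94 m/s; vₓ = 58.40 m/s.
Angle below horizontal: arctan(|v_y|/vₓ) = arctan(31.94/58.40) = 28.67°.

28.7°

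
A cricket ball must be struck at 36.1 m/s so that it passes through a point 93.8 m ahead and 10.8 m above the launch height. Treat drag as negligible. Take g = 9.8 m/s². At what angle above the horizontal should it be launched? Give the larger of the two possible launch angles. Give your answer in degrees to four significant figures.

Trajectory: y = x tanθ − g x² (1 + tan²θ)/(2v₀²). With x = 93.8, y = 10.8, v₀ = 36.1, g = 9.80:
33.08 tan²θ − 93.8 tanθ + (43.88) = 0.
tanθ = [93.8 ± √(93.8² − 4 × 33.08 × (43.88))] / (2 × 33.08) = (93.8 ± 54.70) / 66.16, giving tanθ = 0.5910 or 2.244.
θ = 30.58° or 65.98°; the larger is 65.98°.

65.98°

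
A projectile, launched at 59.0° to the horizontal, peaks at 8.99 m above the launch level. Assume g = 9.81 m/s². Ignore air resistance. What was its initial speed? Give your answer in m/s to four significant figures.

At the peak v_y = 0, so v_y0 = √(2gH) = √(2 × 9.81 × 8.99) = 13.28 m/s.
v_y0 = v₀ sin θ ⇒ v₀ = 13.28 / sin 59.0° = 15.49 m/s.

15.49 m/s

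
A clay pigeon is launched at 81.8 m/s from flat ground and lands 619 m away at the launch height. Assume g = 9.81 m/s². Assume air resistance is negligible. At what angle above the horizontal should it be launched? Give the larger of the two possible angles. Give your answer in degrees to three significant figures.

R = v₀² sin 2θ / g gives sin 2θ = gR/v₀² = 9.81·619/81.8² = 0.9075.
2θ = 65.16° or 180° − 65.16° = 114.8°, so θ = 32.58° or 57.42°.
The larger angle is 57.42°.

57.4°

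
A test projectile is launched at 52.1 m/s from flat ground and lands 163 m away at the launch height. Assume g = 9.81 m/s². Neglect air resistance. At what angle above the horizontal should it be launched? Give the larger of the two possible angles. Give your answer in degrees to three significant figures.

From R = (v₀²/g) sin 2θ: sin 2θ = 9.81 × 163 / 2714.4 = 0.5891.
2θ = 36.09° or 180° − 36.09° = 143.9°, so θ = 18.05° or 71.95°.
The larger angle is 71.95°.

72.0°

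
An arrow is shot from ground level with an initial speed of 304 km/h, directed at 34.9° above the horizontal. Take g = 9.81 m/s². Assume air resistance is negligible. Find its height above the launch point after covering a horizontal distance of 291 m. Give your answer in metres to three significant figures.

Convert: 304 km/h = 304/3.6 = 84.44 m/s.
Horizontal component vₓ = 84.44 cos 34.9° = 69.26 m/s; vertical v_y0 = 84.44 sin 34.9° = 48.31 m/s.
At x = 291 m, t = x/vₓ = 291/69.26 = 4.202 s.
Height: y = v_y0 t − ½ g t² = 48.31 × 4.202 − 4.905 × 4.202² = 203.0 − 86.60 = 116.4 m.

116 m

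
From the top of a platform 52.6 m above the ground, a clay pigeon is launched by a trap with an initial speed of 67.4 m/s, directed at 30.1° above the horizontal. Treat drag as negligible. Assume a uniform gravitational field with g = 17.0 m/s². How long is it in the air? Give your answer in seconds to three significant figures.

5.17 s

Components: vₓ = 67.40 cos 30.1° = 58.31 m/s, v_y0 = 67.40 sin 30.1° = 33.80 m/s.
Vertical motion (up positive, ground at y = 0): 8.500 t² − (33.80) t − 52.6 = 0, so t = (33.80 + √(33.80² + 2·17.0·52.6)) / 17.0 = (33.80 + 54.14) / 17.0 = 5.173 s.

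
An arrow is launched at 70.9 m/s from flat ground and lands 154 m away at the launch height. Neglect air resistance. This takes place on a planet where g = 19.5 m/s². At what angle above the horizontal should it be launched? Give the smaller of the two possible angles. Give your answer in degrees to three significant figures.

18.3°

Level-ground range R = v₀² sin(2θ)/g ⇒ sin(2θ) = gR/v₀² = 19.5 × 154 / 70.9² = 0.5974.
2θ = 36.68° or 180° − 36.68° = 143.3°, so θ = 18.34° or 71.66°.
The smaller angle is 18.34°.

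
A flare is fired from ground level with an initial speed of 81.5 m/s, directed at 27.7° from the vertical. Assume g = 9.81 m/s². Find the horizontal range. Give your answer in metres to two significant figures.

560 m

Horizontal component vₓ = 81.50 sin 27.7° = 37.88 m/s; vertical v_y0 = 81.50 cos 27.7° = 72.16 m/s.
Flight time T = 2 v_y0 / g = 14.71 s.
Horizontal distance R = vₓ T = 37.88 × 14.71 = 557.3 m.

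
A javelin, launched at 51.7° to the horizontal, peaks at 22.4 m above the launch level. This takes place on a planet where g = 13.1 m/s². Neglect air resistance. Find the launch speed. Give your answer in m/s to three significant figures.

30.9 m/s

At the peak v_y = 0, so v_y0 = √(2gH) = √(2 × 13.1 × 22.4) = 24.23 m/s.
v_y0 = v₀ sin θ ⇒ v₀ = 24.23 / sin 51.7° = 30.87 m/s.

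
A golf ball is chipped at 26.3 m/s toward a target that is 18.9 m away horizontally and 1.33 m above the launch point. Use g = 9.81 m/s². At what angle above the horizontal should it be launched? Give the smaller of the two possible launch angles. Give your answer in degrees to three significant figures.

Trajectory: y = x tanθ − g x² (1 + tan²θ)/(2v₀²). With x = 18.9, y = 1.33, v₀ = 26.3, g = 9.81:
2.533 tan²θ − 18.9 tanθ + (3.863) = 0.
tanθ = [18.9 ± √(18.9² − 4 × 2.533 × (3.863))] / (2 × 2.533) = (18.9 ± 17.83) / 5.066, giving tanθ = 0.2103 or 7.251.
θ = 11.88° or 82.15°; the smaller is 11.88°.

11.9°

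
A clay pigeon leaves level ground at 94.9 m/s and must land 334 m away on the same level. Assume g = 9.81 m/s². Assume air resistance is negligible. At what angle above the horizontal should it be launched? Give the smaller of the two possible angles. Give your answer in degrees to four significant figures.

R = v₀² sin 2θ / g gives sin 2θ = gR/v₀² = 9.81·334/94.9² = 0.3638.
2θ = 21.33° or 180° − 21.33° = 158.7°, so θ = 10.67° or 79.33°.
The smaller angle is 10.67°.

10.67°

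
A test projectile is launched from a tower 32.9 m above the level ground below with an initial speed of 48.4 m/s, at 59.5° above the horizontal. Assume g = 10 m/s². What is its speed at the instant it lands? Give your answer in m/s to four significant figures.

54.78 m/s

vₓ = 48.40 cos 59.5° = 24.56 m/s; v_y0 = 48.40 sin 59.5° = 41.70 m/s.
With up positive and y = 0 at the ground: y(t) = 32.9 + (41.70) t − 5.000 t². Setting y = 0 and taking the positive root: t = [41.70 + √(41.70² + 2·10.0·32.9)] / 10.0 = (41.70 + 48.96) / 10.0 = 9.066 s.
Vertical velocity at impact: v_y = v_y0 − g t = 41.70 − 10.0 × 9.066 = −48.96 m/s.
Speed: |v| = √(vₓ² + v_y²) = √(24.56² + 48.96²) = 54.78 m/s.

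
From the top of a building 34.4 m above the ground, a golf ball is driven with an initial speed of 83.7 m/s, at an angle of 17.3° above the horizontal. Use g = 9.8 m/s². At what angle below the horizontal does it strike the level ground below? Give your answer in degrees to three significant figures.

24.2°

Resolve: vₓ = 83.70 cos 17.3° = 79.91 m/s and v_y0 = 83.70 sin 17.3° = 24.89 m/s.
With up positive and y = 0 at the ground: y(t) = 34.4 + (24.89) t − 4.900 t². Setting y = 0 and taking the positive root: t = [24.89 + √(24.89² + 2·9.80·34.4)] / 9.80 = (24.89 + 35.97) / 9.80 = 6.210 s.
At impact: v_y = v_y0 − g t = −35.97 m/s; vₓ = 79.91 m/s.
Angle below horizontal: arctan(|v_y|/vₓ) = arctan(35.97/79.91) = 24.23°.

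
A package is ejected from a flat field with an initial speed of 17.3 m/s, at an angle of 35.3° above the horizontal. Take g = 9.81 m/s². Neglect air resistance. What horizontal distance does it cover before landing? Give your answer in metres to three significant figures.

Components: vₓ = 17.30 cos 35.3° = 14.12 m/s, v_y0 = 17.30 sin 35.3° = 9.997 m/s.
Flight time T = 2 v_y0 / g = 2.038 s.
Horizontal distance R = vₓ T = 14.12 × 2.038 = 28.78 m.

28.8 m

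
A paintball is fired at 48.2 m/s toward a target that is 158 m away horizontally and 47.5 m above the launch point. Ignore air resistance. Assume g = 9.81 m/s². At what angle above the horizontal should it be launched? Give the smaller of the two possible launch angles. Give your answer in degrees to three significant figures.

42.3°

Trajectory: y = x tanθ − g x² (1 + tan²θ)/(2v₀²). With x = 158, y = 47.5, v₀ = 48.2, g = 9.81:
52.71 tan²θ − 158 tanθ + (100.2) = 0.
tanθ = [158 ± √(158² − 4 × 52.71 × (100.2))] / (2 × 52.71) = (158 ± 61.95) / 105.4, giving tanθ = 0.9112 or 2.087.
θ = 42.34° or 64.39°; the smaller is 42.34°.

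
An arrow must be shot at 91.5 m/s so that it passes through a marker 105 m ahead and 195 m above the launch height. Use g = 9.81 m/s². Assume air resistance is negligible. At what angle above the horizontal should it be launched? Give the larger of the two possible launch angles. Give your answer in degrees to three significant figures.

85.9°

Trajectory: y = x tanθ − g x² (1 + tan²θ)/(2v₀²). With x = 105, y = 195, v₀ = 91.5, g = 9.81:
6.459 tan²θ − 105 tanθ + (201.5) = 0.
tanθ = [105 ± √(105² − 4 × 6.459 × (201.5))] / (2 × 6.459) = (105 ± 76.29) / 12.92, giving tanθ = 2.223 or 14.03.
θ = 65.78° or 85.92°; the larger is 85.92°.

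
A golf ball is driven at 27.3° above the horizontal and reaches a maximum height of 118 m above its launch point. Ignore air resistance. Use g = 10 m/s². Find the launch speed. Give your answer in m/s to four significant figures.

105.9 m/s

At the peak v_y = 0, so v_y0 = √(2gH) = √(2 × 10.0 × 118) = 48.58 m/s.
v_y0 = v₀ sin θ ⇒ v₀ = 48.58 / sin 27.3° = 105.9 m/s.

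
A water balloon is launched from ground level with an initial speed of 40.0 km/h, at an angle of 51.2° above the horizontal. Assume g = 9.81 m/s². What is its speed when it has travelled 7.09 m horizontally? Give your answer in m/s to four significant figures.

7.088 m/s

Convert: 40.0 km/h = 40.0/3.6 = 11.11 m/s.
Horizontal component vₓ = 11.11 cos 51.2° = 6.962 m/s; vertical v_y0 = 11.11 sin 51.2° = 8.659 m/s.
At x = 7.09 m, t = x/vₓ = 7.09/6.962 = 1.018 s.
Vertical velocity there: v_y = v_y0 − g t = 8.659 − 9.81 × 1.018 = −1.331 m/s.
Speed: √(vₓ² + v_y²) = √(6.962² + 1.331²) = 7.088 m/s.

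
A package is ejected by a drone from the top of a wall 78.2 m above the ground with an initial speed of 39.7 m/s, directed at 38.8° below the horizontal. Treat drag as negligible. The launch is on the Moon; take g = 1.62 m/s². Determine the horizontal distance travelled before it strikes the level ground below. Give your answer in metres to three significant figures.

88.9 m

Horizontal component vₓ = 39.70 cos 38.8° = 30.94 m/s; vertical v_y0 = −24.88 m/s (downward).
With up positive and y = 0 at the ground: y(t) = 78.2 + (−24.88) t − 0.8100 t². Setting y = 0 and taking the positive root: t = [−24.88 + √(24.88² + 2·1.62·78.2)] / 1.62 = (−24.88 + 29.53) / 1.62 = 2.875 s.
Horizontal distance: R = vₓ t = 30.94 × 2.875 = 88.94 m.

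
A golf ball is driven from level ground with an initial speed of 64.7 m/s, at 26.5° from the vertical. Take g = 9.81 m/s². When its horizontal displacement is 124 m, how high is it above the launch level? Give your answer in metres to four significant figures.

Resolve: vₓ = 64.70 sin 26.5° = 28.87 m/s and v_y0 = 64.70 cos 26.5° = 57.90 m/s.
Time to reach x = 124 m: t = x/vₓ = 124/28.87 = 4.295 s.
Height: y = v_y0 t − ½ g t² = 57.90 × 4.295 − 4.905 × 4.295² = 248.7 − 90.49 = 158.2 m.

158.2 m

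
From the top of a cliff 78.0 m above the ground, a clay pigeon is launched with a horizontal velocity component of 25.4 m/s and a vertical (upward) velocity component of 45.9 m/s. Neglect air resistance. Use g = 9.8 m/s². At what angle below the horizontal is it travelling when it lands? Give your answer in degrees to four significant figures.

67.16°

Vertical motion (up positive, ground at y = 0): 4.900 t² − (45.90) t − 78.0 = 0, so t = (45.90 + √(45.90² + 2·9.80·78.0)) / 9.80 = (45.90 + 60.30) / 9.80 = 10.84 s.
At impact: v_y = v_y0 − g t = −60.30 m/s; vₓ = 25.40 m/s.
Angle below horizontal: arctan(|v_y|/vₓ) = arctan(60.30/25.40) = 67.16°.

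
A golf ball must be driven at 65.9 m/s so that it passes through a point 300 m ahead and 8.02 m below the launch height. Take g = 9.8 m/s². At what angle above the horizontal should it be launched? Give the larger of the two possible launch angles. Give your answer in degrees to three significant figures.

69.0°

Trajectory: y = x tanθ − g x² (1 + tan²θ)/(2v₀²). With x = 300, y = −8.02, v₀ = 65.9, g = 9.80:
101.5 tan²θ − 300 tanθ + (93.53) = 0.
tanθ = [300 ± √(300² − 4 × 101.5 × (93.53))] / (2 × 101.5) = (300 ± 228.1) / 203.1, giving tanθ = 0.3542 or 2.600.
θ = 19.51° or 68.96°; the larger is 68.96°.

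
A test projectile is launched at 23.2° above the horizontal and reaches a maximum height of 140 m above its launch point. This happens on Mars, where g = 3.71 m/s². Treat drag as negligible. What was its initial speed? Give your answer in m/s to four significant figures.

81.82 m/s

At the peak v_y = 0, so v_y0 = √(2gH) = √(2 × 3.71 × 140) = 32.23 m/s.
v_y0 = v₀ sin θ ⇒ v₀ = 32.23 / sin 23.2° = 81.82 m/s.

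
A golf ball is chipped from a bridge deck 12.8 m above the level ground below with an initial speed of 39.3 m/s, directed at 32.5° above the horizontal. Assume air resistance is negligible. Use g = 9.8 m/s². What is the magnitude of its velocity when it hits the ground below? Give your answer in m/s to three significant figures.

42.4 m/s

Resolve: vₓ = 39.30 cos 32.5° = 33.15 m/s and v_y0 = 39.30 sin 32.5° = 21.12 m/s.
The projectile lands when y = 12.8 + (21.12) t − ½·9.80·t² = 0. Positive root: t = (21.12 + √(21.12² + 2·9.80·12.8)) / 9.80 = (21.12 + 26.40) / 9.80 = 4.848 s.
Vertical velocity at impact: v_y = v_y0 − g t = 21.12 − 9.80 × 4.848 = −26.40 m/s.
Speed: |v| = √(vₓ² + v_y²) = √(33.15² + 26.40²) = 42.37 m/s.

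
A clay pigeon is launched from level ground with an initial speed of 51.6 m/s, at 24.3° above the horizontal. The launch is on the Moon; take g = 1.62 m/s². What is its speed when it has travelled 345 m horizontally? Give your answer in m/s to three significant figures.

47.9 m/s

Components: vₓ = 51.60 cos 24.3° = 47.03 m/s, v_y0 = 51.60 sin 24.3° = 21.23 m/s.
x = vₓ t ⇒ t = 345/47.03 = 7.336 s.
Vertical velocity there: v_y = v_y0 − g t = 21.23 − 1.62 × 7.336 = 9.350 m/s.
Speed: √(vₓ² + v_y²) = √(47.03² + 9.350²) = 47.95 m/s.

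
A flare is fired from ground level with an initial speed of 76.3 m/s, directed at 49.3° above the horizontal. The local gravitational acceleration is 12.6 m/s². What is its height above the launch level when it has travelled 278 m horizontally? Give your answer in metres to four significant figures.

126.5 m

Components: vₓ = 76.30 cos 49.3° = 49.76 m/s, v_y0 = 76.30 sin 49.3° = 57.85 m/s.
At x = 278 m, t = x/vₓ = 278/49.76 = 5.587 s.
Height: y = v_y0 t − ½ g t² = 57.85 × 5.587 − 6.300 × 5.587² = 323.2 − 196.7 = 126.5 m.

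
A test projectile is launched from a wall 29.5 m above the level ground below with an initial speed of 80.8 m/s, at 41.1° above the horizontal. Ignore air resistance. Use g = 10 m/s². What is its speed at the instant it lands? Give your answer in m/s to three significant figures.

vₓ = 80.80 cos 41.1° = 60.89 m/s; v_y0 = 80.80 sin 41.1° = 53.12 m/s.
Vertical motion (up positive, ground at y = 0): 5.000 t² − (53.12) t − 29.5 = 0, so t = (53.12 + √(53.12² + 2·10.0·29.5)) / 10.0 = (53.12 + 58.41) / 10.0 = 11.15 s.
Vertical velocity at impact: v_y = v_y0 − g t = 53.12 − 10.0 × 11.15 = −58.41 m/s.
Speed: |v| = √(vₓ² + v_y²) = √(60.89² + 58.41²) = 84.37 m/s.

84.4 m/s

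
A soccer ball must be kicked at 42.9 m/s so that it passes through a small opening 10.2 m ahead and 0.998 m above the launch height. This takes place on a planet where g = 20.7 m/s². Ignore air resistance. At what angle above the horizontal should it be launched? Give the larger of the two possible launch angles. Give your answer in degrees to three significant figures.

86.7°

Trajectory: y = x tanθ − g x² (1 + tan²θ)/(2v₀²). With x = 10.2, y = 0.998, v₀ = 42.9, g = 20.7:
0.5851 tan²θ − 10.2 tanθ + (1.583) = 0.
tanθ = [10.2 ± √(10.2² − 4 × 0.5851 × (1.583))] / (2 × 0.5851) = (10.2 ± 10.02) / 1.170, giving tanθ = 0.1566 or 17.28.
θ = 8.901° or 86.69°; the larger is 86.69°.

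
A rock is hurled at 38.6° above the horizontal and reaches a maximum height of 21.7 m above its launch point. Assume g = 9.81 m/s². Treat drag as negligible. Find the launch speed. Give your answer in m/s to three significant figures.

33.1 m/s

At the peak v_y = 0, so v_y0 = √(2gH) = √(2 × 9.81 × 21.7) = 20.63 m/s.
v_y0 = v₀ sin θ ⇒ v₀ = 20.63 / sin 38.6° = 33.07 m/s.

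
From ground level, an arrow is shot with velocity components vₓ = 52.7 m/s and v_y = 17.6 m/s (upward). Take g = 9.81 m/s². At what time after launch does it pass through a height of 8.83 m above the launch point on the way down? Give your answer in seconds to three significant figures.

Set y = v_y0 t − ½ g t² = 8.83: 4.905 t² − 17.60 t + 8.83 = 0.
Quadratic formula: t = (17.60 ± √136.52) / 9.81 = (17.60 ± 11.68) / 9.81 → t = 0.6031 s or 2.985 s.
The descending-branch root is 2.985 s.

2.99 s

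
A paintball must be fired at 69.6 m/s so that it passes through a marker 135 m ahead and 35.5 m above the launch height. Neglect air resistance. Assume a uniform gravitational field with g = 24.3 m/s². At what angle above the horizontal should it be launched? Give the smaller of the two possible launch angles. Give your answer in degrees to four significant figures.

40.07°

Trajectory: y = x tanθ − g x² (1 + tan²θ)/(2v₀²). With x = 135, y = 35.5, v₀ = 69.6, g = 24.3:
45.71 tan²θ − 135 tanθ + (81.21) = 0.
tanθ = [135 ± √(135² − 4 × 45.71 × (81.21))] / (2 × 45.71) = (135 ± 58.10) / 91.42, giving tanθ = 0.8411 or 2.112.
θ = 40.07° or 64.67°; the smaller is 40.07°.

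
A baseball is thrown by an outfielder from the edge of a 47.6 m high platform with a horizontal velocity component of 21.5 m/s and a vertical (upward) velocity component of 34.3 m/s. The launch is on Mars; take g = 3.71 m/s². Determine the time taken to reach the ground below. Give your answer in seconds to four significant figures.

19.79 s

The projectile lands when y = 47.6 + (34.30) t − ½·3.71·t² = 0. Positive root: t = (34.30 + √(34.30² + 2·3.71·47.6)) / 3.71 = (34.30 + 39.11) / 3.71 = 19.79 s.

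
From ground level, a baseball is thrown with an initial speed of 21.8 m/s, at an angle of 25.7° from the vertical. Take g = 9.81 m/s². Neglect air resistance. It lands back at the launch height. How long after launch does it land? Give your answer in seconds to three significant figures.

Components: vₓ = 21.80 sin 25.7° = 9.454 m/s, v_y0 = 21.80 cos 25.7° = 19.64 m/s.
It returns to y = 0 when t = 2 v_y0 / g = 2(19.64)/9.81 = 4.005 s.

4.00 s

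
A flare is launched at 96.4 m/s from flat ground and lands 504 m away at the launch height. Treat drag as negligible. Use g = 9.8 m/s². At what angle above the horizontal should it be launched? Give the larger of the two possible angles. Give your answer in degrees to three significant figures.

Level-ground range R = v₀² sin(2θ)/g ⇒ sin(2θ) = gR/v₀² = 9.80 × 504 / 96.4² = 0.5315.
2θ = 32.11° or 180° − 32.11° = 147.9°, so θ = 16.05° or 73.95°.
The larger angle is 73.95°.

73.9°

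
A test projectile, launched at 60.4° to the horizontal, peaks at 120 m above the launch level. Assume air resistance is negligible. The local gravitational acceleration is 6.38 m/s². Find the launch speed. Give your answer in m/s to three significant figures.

45.0 m/s

At the peak v_y = 0, so v_y0 = √(2gH) = √(2 × 6.38 × 120) = 39.13 m/s.
v_y0 = v₀ sin θ ⇒ v₀ = 39.13 / sin 60.4° = 45.00 m/s.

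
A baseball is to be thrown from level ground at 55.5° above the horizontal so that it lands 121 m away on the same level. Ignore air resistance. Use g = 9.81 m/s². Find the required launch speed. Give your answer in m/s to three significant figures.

35.7 m/s

Level-ground range: R = v₀² sin(2θ)/g, so v₀ = √(gR / sin 2θ).
v₀ = √(9.81 × 121 / sin 111.0°) = √(1187 / 0.9336) = √1271.5 = 35.66 m/s.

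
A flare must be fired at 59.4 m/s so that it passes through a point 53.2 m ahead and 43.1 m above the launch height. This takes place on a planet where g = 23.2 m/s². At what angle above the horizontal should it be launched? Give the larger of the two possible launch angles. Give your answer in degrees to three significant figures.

Trajectory: y = x tanθ − g x² (1 + tan²θ)/(2v₀²). With x = 53.2, y = 43.1, v₀ = 59.4, g = 23.2:
9.305 tan²θ − 53.2 tanθ + (52.40) = 0.
tanθ = [53.2 ± √(53.2² − 4 × 9.305 × (52.40))] / (2 × 9.305) = (53.2 ± 29.66) / 18.61, giving tanθ = 1.265 or 4.453.
θ = 51.67° or 77.34°; the larger is 77.34°.

77.3°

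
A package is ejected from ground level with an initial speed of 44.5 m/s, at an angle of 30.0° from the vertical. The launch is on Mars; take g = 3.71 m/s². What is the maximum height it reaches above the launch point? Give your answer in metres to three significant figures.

Resolve: vₓ = 44.50 sin 30.0° = 22.25 m/s and v_y0 = 44.50 cos 30.0° = 38.54 m/s.
Maximum height: H = v_y0² / (2g) = 38.54² / (2 × 3.71) = 200.2 m.

200 m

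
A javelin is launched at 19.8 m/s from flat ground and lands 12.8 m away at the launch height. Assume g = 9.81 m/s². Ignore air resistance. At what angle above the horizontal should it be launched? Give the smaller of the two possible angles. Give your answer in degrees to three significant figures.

9.34°

From R = (v₀²/g) sin 2θ: sin 2θ = 9.81 × 12.8 / 392.04 = 0.3203.
2θ = 18.68° or 180° − 18.68° = 161.3°, so θ = 9.340° or 80.66°.
The smaller angle is 9.340°.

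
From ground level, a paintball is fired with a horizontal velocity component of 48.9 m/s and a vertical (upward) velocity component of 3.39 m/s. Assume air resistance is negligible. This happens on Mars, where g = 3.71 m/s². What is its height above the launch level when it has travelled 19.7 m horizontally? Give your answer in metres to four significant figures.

x = vₓ t ⇒ t = 19.7/48.90 = 0.4029 s.
Height: y = v_y0 t − ½ g t² = 3.390 × 0.4029 − 1.855 × 0.4029² = 1.366 − 0.3011 = 1.065 m.

1.065 m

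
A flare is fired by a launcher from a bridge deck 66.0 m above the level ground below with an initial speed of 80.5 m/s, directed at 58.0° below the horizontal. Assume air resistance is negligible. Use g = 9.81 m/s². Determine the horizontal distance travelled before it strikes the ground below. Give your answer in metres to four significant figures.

Components: vₓ = 80.50 cos 58.0° = 42.66 m/s, v_y0 = −68.27 m/s (downward).
The projectile lands when y = 66.0 + (−68.27) t − ½·9.81·t² = 0. Positive root: t = (−68.27 + √(68.27² + 2·9.81·66.0)) / 9.81 = (−68.27 + 77.17) / 9.81 = 0.9076 s.
Horizontal distance: R = vₓ t = 42.66 × 0.9076 = 38.72 m.

38.72 m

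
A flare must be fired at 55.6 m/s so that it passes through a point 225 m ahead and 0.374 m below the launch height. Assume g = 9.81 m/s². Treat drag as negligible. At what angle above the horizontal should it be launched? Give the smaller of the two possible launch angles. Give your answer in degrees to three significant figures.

22.7°

Trajectory: y = x tanθ − g x² (1 + tan²θ)/(2v₀²). With x = 225, y = −0.374, v₀ = 55.6, g = 9.81:
80.33 tan²θ − 225 tanθ + (79.95) = 0.
tanθ = [225 ± √(225² − 4 × 80.33 × (79.95))] / (2 × 80.33) = (225 ± 157.9) / 160.7, giving tanθ = 0.4176 or 2.383.
θ = 22.67° or 67.24°; the smaller is 22.67°.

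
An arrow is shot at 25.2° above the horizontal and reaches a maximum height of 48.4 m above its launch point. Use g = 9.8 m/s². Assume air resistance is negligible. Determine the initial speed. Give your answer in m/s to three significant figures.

72.3 m/s

At the peak v_y = 0, so v_y0 = √(2gH) = √(2 × 9.80 × 48.4) = 30.80 m/s.
v_y0 = v₀ sin θ ⇒ v₀ = 30.80 / sin 25.2° = 72.34 m/s.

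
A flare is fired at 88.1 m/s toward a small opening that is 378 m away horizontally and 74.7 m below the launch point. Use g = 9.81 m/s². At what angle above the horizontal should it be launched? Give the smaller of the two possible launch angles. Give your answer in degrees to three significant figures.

2.39°

Trajectory: y = x tanθ − g x² (1 + tan²θ)/(2v₀²). With x = 378, y = −74.7, v₀ = 88.1, g = 9.81:
90.30 tan²θ − 378 tanθ + (15.60) = 0.
tanθ = [378 ± √(378² − 4 × 90.30 × (15.60))] / (2 × 90.30) = (378 ± 370.5) / 180.6, giving tanθ = 0.04168 or 4.145.
θ = 2.386° or 76.43°; the smaller is 2.386°.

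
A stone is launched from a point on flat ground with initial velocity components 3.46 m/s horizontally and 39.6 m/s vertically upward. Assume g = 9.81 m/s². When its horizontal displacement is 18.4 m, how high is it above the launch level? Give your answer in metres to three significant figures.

71.9 m

Time to reach x = 18.4 m: t = x/vₓ = 18.4/3.460 = 5.318 s.
Height: y = v_y0 t − ½ g t² = 39.60 × 5.318 − 4.905 × 5.318² = 210.6 − 138.7 = 71.87 m.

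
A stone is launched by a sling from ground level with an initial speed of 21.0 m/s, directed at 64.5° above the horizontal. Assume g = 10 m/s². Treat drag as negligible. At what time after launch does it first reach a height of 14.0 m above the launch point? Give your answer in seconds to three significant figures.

1.01 s

Horizontal component vₓ = 21.00 cos 64.5° = 9.041 m/s; vertical v_y0 = 21.00 sin 64.5° = 18.95 m/s.
Height y(t) = 18.95 t − 5.000 t² = 14.0 gives 5.000 t² − 18.95 t + 14.0 = 0.
t = [18.95 ± √(18.95² − 2·10.0·14.0)] / 10.0 = (18.95 ± 8.903) / 10.0, so t = 1.005 s or t = 2.786 s.
The first (ascending) time is 1.005 s.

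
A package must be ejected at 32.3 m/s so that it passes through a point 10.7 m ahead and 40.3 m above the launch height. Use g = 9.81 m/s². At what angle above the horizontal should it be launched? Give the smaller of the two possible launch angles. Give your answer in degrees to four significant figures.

79.02°

Trajectory: y = x tanθ − g x² (1 + tan²θ)/(2v₀²). With x = 10.7, y = 40.3, v₀ = 32.3, g = 9.81:
0.5383 tan²θ − 10.7 tanθ + (40.84) = 0.
tanθ = [10.7 ± √(10.7² − 4 × 0.5383 × (40.84))] / (2 × 0.5383) = (10.7 ± 5.154) / 1.077, giving tanθ = 5.152 or 14.73.
θ = 79.02° or 86.12°; the smaller is 79.02°.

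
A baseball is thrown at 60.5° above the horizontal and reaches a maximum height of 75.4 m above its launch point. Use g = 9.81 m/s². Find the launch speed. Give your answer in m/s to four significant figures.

44.19 m/s

At the peak v_y = 0, so v_y0 = √(2gH) = √(2 × 9.81 × 75.4) = 38.46 m/s.
v_y0 = v₀ sin θ ⇒ v₀ = 38.46 / sin 60.5° = 44.19 m/s.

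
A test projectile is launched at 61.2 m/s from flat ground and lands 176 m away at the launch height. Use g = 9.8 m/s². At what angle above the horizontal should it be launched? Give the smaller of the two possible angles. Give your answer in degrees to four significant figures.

R = v₀² sin 2θ / g gives sin 2θ = gR/v₀² = 9.80·176/61.2² = 0.4605.
2θ = 27.42° or 180° − 27.42° = 152.6°, so θ = 13.71° or 76.29°.
The smaller angle is 13.71°.

13.71°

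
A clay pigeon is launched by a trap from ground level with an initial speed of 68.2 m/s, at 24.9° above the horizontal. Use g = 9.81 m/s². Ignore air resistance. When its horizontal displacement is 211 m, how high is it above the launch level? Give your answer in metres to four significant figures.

Components: vₓ = 68.20 cos 24.9° = 61.86 m/s, v_y0 = 68.20 sin 24.9° = 28.71 m/s.
Time to reach x = 211 m: t = x/vₓ = 211/61.86 = 3.411 s.
Height: y = v_y0 t − ½ g t² = 28.71 × 3.411 − 4.905 × 3.411² = 97.94 − 57.07 = 40.88 m.

40.88 m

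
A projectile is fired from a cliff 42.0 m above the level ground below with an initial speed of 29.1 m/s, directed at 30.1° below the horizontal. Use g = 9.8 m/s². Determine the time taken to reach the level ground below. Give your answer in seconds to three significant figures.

1.80 s

Horizontal component vₓ = 29.10 cos 30.1° = 25.18 m/s; vertical v_y0 = −14.59 m/s (downward).
With up positive and y = 0 at the ground: y(t) = 42.0 + (−14.59) t − 4.900 t². Setting y = 0 and taking the positive root: t = [−14.59 + √(14.59² + 2·9.80·42.0)] / 9.80 = (−14.59 + 32.19) / 9.80 = 1.795 s.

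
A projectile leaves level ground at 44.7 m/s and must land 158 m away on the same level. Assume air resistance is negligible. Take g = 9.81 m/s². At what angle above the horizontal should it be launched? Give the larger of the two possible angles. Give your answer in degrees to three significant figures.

From R = (v₀²/g) sin 2θ: sin 2θ = 9.81 × 158 / 1998.1 = 0.7757.
2θ = 50.87° or 180° − 50.87° = 129.1°, so θ = 25.44° or 64.56°.
The larger angle is 64.56°.

64.6°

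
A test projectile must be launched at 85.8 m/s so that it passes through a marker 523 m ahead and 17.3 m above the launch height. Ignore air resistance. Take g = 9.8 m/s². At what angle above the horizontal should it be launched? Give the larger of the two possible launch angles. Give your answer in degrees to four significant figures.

67.55°

Trajectory: y = x tanθ − g x² (1 + tan²θ)/(2v₀²). With x = 523, y = 17.3, v₀ = 85.8, g = 9.80:
182.1 tan²θ − 523 tanθ + (199.4) = 0.
tanθ = [523 ± √(523² − 4 × 182.1 × (199.4))] / (2 × 182.1) = (523 ± 358.2) / 364.1, giving tanθ = 0.4525 or 2.420.
θ = 24.34° or 67.55°; the larger is 67.55°.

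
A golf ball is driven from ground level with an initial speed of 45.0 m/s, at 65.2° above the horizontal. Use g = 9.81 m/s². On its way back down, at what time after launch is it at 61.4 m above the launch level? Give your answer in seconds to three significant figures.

6.36 s

Resolve: vₓ = 45.00 cos 65.2° = 18.88 m/s and v_y0 = 45.00 sin 65.2° = 40.85 m/s.
Require v_y0 t − ½ g t² = 61.4, i.e. 4.905 t² − 40.85 t + 61.4 = 0.
Quadratic formula: t = (40.85 ± √464.05) / 9.81 = (40.85 ± 21.54) / 9.81 → t = 1.968 s or 6.360 s.
The descending-branch root is 6.360 s.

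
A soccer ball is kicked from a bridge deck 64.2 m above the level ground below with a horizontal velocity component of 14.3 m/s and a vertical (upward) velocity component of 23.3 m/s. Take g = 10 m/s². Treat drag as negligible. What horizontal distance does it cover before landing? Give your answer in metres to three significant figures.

The projectile lands when y = 64.2 + (23.30) t − ½·10.0·t² = 0. Positive root: t = (23.30 + √(23.30² + 2·10.0·64.2)) / 10.0 = (23.30 + 42.74) / 10.0 = 6.604 s.
Horizontal distance: R = vₓ t = 14.30 × 6.604 = 94.44 m.

94.4 m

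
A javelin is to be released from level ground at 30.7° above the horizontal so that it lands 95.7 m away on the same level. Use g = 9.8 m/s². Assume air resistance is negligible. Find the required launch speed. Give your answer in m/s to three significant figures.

Level-ground range: R = v₀² sin(2θ)/g, so v₀ = √(gR / sin 2θ).
v₀ = √(9.80 × 95.7 / sin 61.40°) = √(937.9 / 0.8780) = √1068.2 = 32.68 m/s.

32.7 m/s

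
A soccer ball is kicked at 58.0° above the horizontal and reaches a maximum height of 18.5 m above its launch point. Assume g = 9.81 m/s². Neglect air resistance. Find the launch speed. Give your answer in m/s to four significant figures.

22.47 m/s

At the peak v_y = 0, so v_y0 = √(2gH) = √(2 × 9.81 × 18.5) = 19.05 m/s.
v_y0 = v₀ sin θ ⇒ v₀ = 19.05 / sin 58.0° = 22.47 m/s.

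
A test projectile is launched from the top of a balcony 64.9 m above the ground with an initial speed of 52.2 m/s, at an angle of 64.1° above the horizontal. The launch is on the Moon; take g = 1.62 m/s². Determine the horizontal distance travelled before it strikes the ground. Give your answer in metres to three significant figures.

Resolve: vₓ = 52.20 cos 64.1° = 22.80 m/s and v_y0 = 52.20 sin 64.1° = 46.96 m/s.
Vertical motion (up positive, ground at y = 0): 0.8100 t² − (46.96) t − 64.9 = 0, so t = (46.96 + √(46.96² + 2·1.62·64.9)) / 1.62 = (46.96 + 49.14) / 1.62 = 59.32 s.
Horizontal distance: R = vₓ t = 22.80 × 59.32 = 1353 m.

1350 m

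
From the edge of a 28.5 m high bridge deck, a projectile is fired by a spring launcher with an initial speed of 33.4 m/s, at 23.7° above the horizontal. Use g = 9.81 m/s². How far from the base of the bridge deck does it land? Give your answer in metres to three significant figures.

127 m

Horizontal component vₓ = 33.40 cos 23.7° = 30.58 m/s; vertical v_y0 = 33.40 sin 23.7° = 13.43 m/s.
With up positive and y = 0 at the ground: y(t) = 28.5 + (13.43) t − 4.905 t². Setting y = 0 and taking the positive root: t = [13.43 + √(13.43² + 2·9.81·28.5)] / 9.81 = (13.43 + 27.19) / 9.81 = 4.140 s.
Horizontal distance: R = vₓ t = 30.58 × 4.140 = 126.6 m.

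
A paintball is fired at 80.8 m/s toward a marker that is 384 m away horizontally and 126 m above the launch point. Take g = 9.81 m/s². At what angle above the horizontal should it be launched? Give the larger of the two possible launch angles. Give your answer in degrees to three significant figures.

Trajectory: y = x tanθ − g x² (1 + tan²θ)/(2v₀²). With x = 384, y = 126, v₀ = 80.8, g = 9.81:
110.8 tan²θ − 384 tanθ + (236.8) = 0.
tanθ = [384 ± √(384² − 4 × 110.8 × (236.8))] / (2 × 110.8) = (384 ± 206.2) / 221.6, giving tanθ = 0.8024 or 2.664.
θ = 38.74° or 69.42°; the larger is 69.42°.

69.4°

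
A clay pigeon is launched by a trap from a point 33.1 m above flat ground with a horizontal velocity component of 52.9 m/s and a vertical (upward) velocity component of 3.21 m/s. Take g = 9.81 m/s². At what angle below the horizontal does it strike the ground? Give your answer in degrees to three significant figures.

25.9°

Vertical motion (up positive, ground at y = 0): 4.905 t² − (3.210) t − 33.1 = 0, so t = (3.210 + √(3.210² + 2·9.81·33.1)) / 9.81 = (3.210 + 25.69) / 9.81 = 2.945 s.
At impact: v_y = v_y0 − g t = −25.69 m/s; vₓ = 52.90 m/s.
Angle below horizontal: arctan(|v_y|/vₓ) = arctan(25.69/52.90) = 25.90°.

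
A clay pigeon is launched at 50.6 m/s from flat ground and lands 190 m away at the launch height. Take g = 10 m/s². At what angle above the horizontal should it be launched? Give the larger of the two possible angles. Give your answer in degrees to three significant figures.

Level-ground range R = v₀² sin(2θ)/g ⇒ sin(2θ) = gR/v₀² = 10.0 × 190 / 50.6² = 0.7421.
2θ = 47.91° or 180° − 47.91° = 132.1°, so θ = 23.95° or 66.05°.
The larger angle is 66.05°.

66.0°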